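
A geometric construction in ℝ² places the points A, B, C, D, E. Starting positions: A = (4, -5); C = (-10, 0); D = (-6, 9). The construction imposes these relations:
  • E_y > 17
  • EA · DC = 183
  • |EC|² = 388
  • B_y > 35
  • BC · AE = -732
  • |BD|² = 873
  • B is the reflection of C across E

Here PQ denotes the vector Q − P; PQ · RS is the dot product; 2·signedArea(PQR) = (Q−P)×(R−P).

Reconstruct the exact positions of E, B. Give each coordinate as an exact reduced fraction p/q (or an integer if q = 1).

B = (6, 36)
E = (-2, 18)

1. E_x = -2  [line 4·x + 9·y + -154 = 0 ∩ |EC|² = 388]
2. E_y = 18  [line 4·x + 9·y + -154 = 0 ∩ |EC|² = 388]
   → E = (-2, 18)
3. B_x = 6  [B is the reflection of C across E]
4. B_y = 36  [B is the reflection of C across E]
   → B = (6, 36)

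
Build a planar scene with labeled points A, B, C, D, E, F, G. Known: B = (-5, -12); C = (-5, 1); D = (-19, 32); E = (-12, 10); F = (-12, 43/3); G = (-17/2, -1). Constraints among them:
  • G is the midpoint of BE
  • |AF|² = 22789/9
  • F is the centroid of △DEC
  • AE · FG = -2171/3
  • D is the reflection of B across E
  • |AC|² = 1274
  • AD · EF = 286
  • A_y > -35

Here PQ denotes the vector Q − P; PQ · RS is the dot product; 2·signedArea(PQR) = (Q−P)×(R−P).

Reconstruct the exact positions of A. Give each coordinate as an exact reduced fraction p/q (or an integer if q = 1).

1. A_x = 2  [AE · FG = -2171/3 ∩ AD · EF = 286]
2. A_y = -34  [AE · FG = -2171/3 ∩ AD · EF = 286]
   → A = (2, -34)

A = (2, -34)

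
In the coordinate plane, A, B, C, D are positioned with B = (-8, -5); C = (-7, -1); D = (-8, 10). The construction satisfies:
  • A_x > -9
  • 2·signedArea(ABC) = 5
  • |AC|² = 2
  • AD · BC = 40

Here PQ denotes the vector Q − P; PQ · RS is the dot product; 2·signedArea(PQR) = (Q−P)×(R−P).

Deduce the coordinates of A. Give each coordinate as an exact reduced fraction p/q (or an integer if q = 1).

1. A_x = -8  [2·signedArea(ABC) = 5 ∩ AD · BC = 40]
2. A_y = 0  [2·signedArea(ABC) = 5 ∩ AD · BC = 40]
   → A = (-8, 0)

A = (-8, 0)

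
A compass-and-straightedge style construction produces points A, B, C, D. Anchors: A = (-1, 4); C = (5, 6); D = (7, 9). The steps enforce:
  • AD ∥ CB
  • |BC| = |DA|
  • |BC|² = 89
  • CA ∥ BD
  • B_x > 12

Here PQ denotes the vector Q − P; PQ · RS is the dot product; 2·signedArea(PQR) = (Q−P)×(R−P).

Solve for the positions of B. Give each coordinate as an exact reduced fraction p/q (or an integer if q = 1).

B = (13, 11)

1. B_x = 13  [CA ∥ BD ∩ AD ∥ CB]
2. B_y = 11  [CA ∥ BD ∩ AD ∥ CB]
   → B = (13, 11)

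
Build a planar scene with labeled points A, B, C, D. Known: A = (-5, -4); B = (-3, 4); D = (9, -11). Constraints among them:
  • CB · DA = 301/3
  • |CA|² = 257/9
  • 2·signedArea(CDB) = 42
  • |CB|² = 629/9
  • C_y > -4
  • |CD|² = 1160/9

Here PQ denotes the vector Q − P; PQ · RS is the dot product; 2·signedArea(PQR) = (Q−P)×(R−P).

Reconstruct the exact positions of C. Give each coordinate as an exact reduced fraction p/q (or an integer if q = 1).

C = (1/3, -11/3)

1. C_x = 1/3  [2·signedArea(CDB) = 42 ∩ CB · DA = 301/3]
2. C_y = -11/3  [2·signedArea(CDB) = 42 ∩ CB · DA = 301/3]
   → C = (1/3, -11/3)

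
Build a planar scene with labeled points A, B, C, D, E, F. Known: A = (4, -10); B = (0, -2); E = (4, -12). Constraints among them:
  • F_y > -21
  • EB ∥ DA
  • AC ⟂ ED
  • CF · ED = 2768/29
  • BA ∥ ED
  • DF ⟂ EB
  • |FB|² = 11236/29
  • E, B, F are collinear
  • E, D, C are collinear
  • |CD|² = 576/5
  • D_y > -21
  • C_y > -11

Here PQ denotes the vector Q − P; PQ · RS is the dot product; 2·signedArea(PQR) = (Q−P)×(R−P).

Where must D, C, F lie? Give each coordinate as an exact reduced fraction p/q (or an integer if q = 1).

C = (16/5, -52/5)
D = (8, -20)
F = (212/29, -588/29)

1. D_x = 8  [EB ∥ DA ∩ BA ∥ ED]
2. D_y = -20  [EB ∥ DA ∩ BA ∥ ED]
   → D = (8, -20)
3. C_x = 16/5  [E, D, C are collinear ∩ AC ⟂ ED]
4. C_y = -52/5  [E, D, C are collinear ∩ AC ⟂ ED]
   → C = (16/5, -52/5)
5. F_x = 212/29  [E, B, F are collinear ∩ DF ⟂ EB]
6. F_y = -588/29  [E, B, F are collinear ∩ DF ⟂ EB]
   → F = (212/29, -588/29)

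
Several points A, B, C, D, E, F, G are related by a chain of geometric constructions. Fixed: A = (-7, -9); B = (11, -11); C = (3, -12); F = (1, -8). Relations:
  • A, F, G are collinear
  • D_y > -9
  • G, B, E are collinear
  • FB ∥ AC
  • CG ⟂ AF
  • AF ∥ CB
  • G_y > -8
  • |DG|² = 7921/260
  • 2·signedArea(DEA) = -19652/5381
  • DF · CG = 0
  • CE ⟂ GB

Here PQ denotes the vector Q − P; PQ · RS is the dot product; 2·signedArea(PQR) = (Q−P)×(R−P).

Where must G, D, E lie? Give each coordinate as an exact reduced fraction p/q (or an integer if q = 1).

1. G_x = 161/65  [A, F, G are collinear ∩ CG ⟂ AF]
2. G_y = -508/65  [A, F, G are collinear ∩ CG ⟂ AF]
   → G = (161/65, -508/65)
3. E_x = 23181/5381  [G, B, E are collinear ∩ CE ⟂ GB]
4. E_y = -45736/5381  [G, B, E are collinear ∩ CE ⟂ GB]
   → E = (23181/5381, -45736/5381)
5. D_x = -3  [DF · CG = 0 ∩ 2·signedArea(DEA) = -19652/5381]
6. D_y = -17/2  [DF · CG = 0 ∩ 2·signedArea(DEA) = -19652/5381]
   → D = (-3, -17/2)

D = (-3, -17/2)
E = (23181/5381, -45736/5381)
G = (161/65, -508/65)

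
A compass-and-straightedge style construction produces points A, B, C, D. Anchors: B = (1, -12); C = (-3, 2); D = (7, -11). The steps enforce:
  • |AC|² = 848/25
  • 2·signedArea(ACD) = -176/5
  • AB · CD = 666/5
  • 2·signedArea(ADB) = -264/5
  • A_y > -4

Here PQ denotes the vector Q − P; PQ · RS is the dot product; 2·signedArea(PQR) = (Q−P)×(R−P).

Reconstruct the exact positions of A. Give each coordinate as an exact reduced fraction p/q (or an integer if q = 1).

A = (-7/5, -18/5)

1. A_x = -7/5  [2·signedArea(ACD) = -176/5 ∩ 2·signedArea(ADB) = -264/5]
2. A_y = -18/5  [2·signedArea(ACD) = -176/5 ∩ 2·signedArea(ADB) = -264/5]
   → A = (-7/5, -18/5)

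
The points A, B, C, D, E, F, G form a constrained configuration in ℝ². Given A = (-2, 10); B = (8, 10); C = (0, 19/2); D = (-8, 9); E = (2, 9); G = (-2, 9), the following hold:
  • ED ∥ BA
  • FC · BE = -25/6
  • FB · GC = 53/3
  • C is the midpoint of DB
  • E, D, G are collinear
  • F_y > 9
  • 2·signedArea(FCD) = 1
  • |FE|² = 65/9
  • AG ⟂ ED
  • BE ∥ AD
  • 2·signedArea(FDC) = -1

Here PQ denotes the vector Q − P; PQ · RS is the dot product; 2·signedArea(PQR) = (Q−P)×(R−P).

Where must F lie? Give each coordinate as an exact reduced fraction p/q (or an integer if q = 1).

1. F_x = -2/3  [2·signedArea(FDC) = -1 ∩ FB · GC = 53/3]
2. F_y = 28/3  [2·signedArea(FDC) = -1 ∩ FB · GC = 53/3]
   → F = (-2/3, 28/3)

F = (-2/3, 28/3)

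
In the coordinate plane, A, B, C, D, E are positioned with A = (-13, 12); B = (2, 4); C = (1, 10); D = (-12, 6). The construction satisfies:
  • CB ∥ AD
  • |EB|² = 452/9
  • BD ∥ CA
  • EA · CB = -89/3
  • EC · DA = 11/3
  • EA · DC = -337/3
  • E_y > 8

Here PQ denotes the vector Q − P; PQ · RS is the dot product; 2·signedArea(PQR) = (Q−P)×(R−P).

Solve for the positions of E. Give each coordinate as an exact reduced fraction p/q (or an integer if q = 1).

1. E_x = -10/3  [EC · DA = 11/3 ∩ EA · DC = -337/3]
2. E_y = 26/3  [EC · DA = 11/3 ∩ EA · DC = -337/3]
   → E = (-10/3, 26/3)

E = (-10/3, 26/3)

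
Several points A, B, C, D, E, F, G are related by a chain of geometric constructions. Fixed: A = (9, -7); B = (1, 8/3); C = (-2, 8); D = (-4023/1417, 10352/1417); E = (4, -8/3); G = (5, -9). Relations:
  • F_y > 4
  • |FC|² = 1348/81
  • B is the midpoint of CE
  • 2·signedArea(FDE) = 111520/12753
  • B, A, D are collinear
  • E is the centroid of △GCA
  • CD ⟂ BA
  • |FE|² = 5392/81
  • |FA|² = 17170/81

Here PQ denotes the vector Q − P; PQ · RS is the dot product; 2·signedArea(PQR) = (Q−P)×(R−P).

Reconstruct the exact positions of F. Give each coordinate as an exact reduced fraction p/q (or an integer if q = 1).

F = (0, 40/9)

1. F_x = 0  [line 42392/4251·x + 9691/1417·y + -387640/12753 = 0 ∩ |FE|² = 5392/81]
2. F_y = 40/9  [line 42392/4251·x + 9691/1417·y + -387640/12753 = 0 ∩ |FE|² = 5392/81]
   → F = (0, 40/9)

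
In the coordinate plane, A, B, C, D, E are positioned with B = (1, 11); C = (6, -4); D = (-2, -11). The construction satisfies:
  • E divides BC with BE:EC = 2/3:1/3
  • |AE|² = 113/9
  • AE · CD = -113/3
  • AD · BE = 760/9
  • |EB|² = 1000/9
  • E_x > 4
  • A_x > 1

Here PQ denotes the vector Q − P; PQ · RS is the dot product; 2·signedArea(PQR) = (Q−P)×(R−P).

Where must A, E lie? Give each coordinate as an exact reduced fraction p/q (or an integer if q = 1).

A = (5/3, -4/3)
E = (13/3, 1)

1. E_x = 13/3  [E divides BC with BE:EC = 2/3:1/3]
2. E_y = 1  [E divides BC with BE:EC = 2/3:1/3]
   → E = (13/3, 1)
3. A_x = 5/3  [AE · CD = -113/3 ∩ AD · BE = 760/9]
4. A_y = -4/3  [AE · CD = -113/3 ∩ AD · BE = 760/9]
   → A = (5/3, -4/3)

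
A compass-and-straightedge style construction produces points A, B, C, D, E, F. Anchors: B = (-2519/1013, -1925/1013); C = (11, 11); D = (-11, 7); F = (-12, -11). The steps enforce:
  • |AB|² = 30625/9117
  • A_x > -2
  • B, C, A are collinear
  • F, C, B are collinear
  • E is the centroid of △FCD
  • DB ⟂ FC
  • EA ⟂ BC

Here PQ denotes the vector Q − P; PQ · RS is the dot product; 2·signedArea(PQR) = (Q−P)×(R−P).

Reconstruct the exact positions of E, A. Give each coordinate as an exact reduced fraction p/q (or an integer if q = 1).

A = (-3532/3039, -1925/3039)
E = (-4, 7/3)

1. E_x = -4  [E is the centroid of △FCD]
2. E_y = 7/3  [E is the centroid of △FCD]
   → E = (-4, 7/3)
3. A_x = -3532/3039  [B, C, A are collinear ∩ EA ⟂ BC]
4. A_y = -1925/3039  [B, C, A are collinear ∩ EA ⟂ BC]
   → A = (-3532/3039, -1925/3039)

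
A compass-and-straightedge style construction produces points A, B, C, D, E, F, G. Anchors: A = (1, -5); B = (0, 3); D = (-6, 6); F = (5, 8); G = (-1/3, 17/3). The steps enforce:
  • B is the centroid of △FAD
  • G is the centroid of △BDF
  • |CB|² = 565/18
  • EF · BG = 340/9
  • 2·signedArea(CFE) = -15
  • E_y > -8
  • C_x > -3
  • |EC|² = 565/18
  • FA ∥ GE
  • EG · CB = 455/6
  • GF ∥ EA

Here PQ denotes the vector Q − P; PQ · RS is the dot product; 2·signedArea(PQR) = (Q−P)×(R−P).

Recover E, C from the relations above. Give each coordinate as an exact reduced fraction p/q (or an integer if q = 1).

C = (-13/6, -13/6)
E = (-13/3, -22/3)

1. E_x = -13/3  [GF ∥ EA ∩ FA ∥ GE]
2. E_y = -22/3  [GF ∥ EA ∩ FA ∥ GE]
   → E = (-13/3, -22/3)
3. C_x = -13/6  [2·signedArea(CFE) = -15 ∩ EG · CB = 455/6]
4. C_y = -13/6  [2·signedArea(CFE) = -15 ∩ EG · CB = 455/6]
   → C = (-13/6, -13/6)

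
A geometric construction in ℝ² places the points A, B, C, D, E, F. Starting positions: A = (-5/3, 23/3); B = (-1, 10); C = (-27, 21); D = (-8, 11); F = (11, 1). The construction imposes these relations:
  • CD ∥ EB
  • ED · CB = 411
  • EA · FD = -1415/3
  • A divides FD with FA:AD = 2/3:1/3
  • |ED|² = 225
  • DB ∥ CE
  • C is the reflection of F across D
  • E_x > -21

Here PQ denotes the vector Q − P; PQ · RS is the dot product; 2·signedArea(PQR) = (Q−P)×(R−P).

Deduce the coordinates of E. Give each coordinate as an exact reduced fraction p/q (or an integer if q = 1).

E = (-20, 20)

1. E_x = -20  [CD ∥ EB ∩ DB ∥ CE]
2. E_y = 20  [CD ∥ EB ∩ DB ∥ CE]
   → E = (-20, 20)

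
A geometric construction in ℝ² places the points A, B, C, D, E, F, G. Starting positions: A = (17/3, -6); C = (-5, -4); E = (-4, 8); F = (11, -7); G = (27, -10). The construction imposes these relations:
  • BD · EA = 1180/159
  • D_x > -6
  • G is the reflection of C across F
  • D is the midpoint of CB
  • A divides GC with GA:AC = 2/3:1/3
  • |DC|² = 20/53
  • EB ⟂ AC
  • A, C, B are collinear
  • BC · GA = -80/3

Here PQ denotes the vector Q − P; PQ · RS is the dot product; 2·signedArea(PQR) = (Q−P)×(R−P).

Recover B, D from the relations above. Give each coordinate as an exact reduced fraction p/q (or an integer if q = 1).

B = (-329/53, -200/53)
D = (-297/53, -206/53)

1. B_x = -329/53  [A, C, B are collinear ∩ EB ⟂ AC]
2. B_y = -200/53  [A, C, B are collinear ∩ EB ⟂ AC]
   → B = (-329/53, -200/53)
3. D_x = -297/53  [D is the midpoint of CB]
4. D_y = -206/53  [D is the midpoint of CB]
   → D = (-297/53, -206/53)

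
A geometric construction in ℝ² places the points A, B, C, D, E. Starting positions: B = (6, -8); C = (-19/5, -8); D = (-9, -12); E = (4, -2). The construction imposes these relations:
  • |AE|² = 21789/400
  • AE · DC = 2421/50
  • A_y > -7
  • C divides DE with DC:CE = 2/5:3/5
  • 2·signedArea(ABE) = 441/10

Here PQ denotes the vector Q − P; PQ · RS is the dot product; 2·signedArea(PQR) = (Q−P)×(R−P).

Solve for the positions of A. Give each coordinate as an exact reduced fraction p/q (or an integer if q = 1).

1. A_x = -37/20  [2·signedArea(ABE) = 441/10 ∩ AE · DC = 2421/50]
2. A_y = -13/2  [2·signedArea(ABE) = 441/10 ∩ AE · DC = 2421/50]
   → A = (-37/20, -13/2)

A = (-37/20, -13/2)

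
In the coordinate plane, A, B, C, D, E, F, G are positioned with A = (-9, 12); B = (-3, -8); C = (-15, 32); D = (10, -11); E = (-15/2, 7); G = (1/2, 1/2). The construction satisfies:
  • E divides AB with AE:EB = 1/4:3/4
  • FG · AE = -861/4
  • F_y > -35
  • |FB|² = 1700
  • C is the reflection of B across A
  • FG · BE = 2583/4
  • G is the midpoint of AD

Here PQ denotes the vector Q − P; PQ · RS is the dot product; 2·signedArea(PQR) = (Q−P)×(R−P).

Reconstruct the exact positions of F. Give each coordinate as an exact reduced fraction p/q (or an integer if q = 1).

F = (29, -34)

1. F_x = 29  [line -3/2·x + 5·y + 427/2 = 0 ∩ |FB|² = 1700]
2. F_y = -34  [line -3/2·x + 5·y + 427/2 = 0 ∩ |FB|² = 1700]
   → F = (29, -34)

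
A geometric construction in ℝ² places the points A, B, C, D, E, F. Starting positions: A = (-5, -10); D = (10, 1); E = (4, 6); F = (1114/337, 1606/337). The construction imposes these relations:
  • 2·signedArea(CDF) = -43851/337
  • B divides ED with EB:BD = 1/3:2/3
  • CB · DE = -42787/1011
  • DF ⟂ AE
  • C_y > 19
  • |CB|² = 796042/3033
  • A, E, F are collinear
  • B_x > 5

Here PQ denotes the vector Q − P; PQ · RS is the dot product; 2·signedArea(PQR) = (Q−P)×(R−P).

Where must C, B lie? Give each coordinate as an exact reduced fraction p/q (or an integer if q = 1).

B = (6, 13/3)
C = (3913/337, 6582/337)

1. B_x = 6  [B divides ED with EB:BD = 1/3:2/3]
2. B_y = 13/3  [B divides ED with EB:BD = 1/3:2/3]
   → B = (6, 13/3)
3. C_x = 3913/337  [2·signedArea(CDF) = -43851/337 ∩ CB · DE = -42787/1011]
4. C_y = 6582/337  [2·signedArea(CDF) = -43851/337 ∩ CB · DE = -42787/1011]
   → C = (3913/337, 6582/337)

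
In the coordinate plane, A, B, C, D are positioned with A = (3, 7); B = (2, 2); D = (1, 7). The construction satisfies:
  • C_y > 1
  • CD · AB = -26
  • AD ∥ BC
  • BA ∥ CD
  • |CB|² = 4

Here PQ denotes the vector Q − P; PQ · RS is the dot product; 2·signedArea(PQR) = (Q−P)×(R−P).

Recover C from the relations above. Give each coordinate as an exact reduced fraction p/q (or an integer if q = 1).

1. C_x = 0  [BA ∥ CD ∩ AD ∥ BC]
2. C_y = 2  [BA ∥ CD ∩ AD ∥ BC]
   → C = (0, 2)

C = (0, 2)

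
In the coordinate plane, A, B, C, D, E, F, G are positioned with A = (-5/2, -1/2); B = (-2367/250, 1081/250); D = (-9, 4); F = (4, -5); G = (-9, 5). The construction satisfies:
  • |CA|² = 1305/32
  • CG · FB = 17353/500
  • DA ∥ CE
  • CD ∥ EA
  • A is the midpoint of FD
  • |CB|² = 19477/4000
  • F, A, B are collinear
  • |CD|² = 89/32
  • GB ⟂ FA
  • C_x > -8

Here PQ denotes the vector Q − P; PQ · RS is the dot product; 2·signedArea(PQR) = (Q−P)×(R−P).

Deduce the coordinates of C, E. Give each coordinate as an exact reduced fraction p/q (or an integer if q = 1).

1. C_x = -59/8  [line 3367/250·x + -2331/250·y + 66563/500 = 0 ∩ |CB|² = 19477/4000]
2. C_y = 29/8  [line 3367/250·x + -2331/250·y + 66563/500 = 0 ∩ |CB|² = 19477/4000]
   → C = (-59/8, 29/8)
3. E_x = -7/8  [CD ∥ EA ∩ DA ∥ CE]
4. E_y = -7/8  [CD ∥ EA ∩ DA ∥ CE]
   → E = (-7/8, -7/8)

C = (-59/8, 29/8)
E = (-7/8, -7/8)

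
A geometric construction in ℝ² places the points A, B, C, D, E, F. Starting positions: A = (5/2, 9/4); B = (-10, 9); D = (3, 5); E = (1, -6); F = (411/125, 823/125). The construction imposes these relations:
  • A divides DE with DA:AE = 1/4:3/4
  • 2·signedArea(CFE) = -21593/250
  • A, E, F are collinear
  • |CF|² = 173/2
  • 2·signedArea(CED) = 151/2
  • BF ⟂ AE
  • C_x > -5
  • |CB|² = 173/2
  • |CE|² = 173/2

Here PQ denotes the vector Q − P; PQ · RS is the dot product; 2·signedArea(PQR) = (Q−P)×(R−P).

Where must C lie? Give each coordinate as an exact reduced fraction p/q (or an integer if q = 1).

1. C_x = -9/2  [line -11·x + 2·y + -105/2 = 0 ∩ |CE|² = 173/2]
2. C_y = 3/2  [line -11·x + 2·y + -105/2 = 0 ∩ |CE|² = 173/2]
   → C = (-9/2, 3/2)

C = (-9/2, 3/2)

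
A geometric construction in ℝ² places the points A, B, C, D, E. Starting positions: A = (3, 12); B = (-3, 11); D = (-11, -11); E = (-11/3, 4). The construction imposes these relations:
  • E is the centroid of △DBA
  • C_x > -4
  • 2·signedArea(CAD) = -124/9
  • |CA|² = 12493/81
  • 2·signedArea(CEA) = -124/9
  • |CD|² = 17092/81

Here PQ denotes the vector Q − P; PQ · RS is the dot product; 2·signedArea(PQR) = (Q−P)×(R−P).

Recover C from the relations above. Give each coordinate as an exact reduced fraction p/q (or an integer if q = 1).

C = (-35/9, 5/3)

1. C_x = -35/9  [2·signedArea(CEA) = -124/9 ∩ 2·signedArea(CAD) = -124/9]
2. C_y = 5/3  [2·signedArea(CEA) = -124/9 ∩ 2·signedArea(CAD) = -124/9]
   → C = (-35/9, 5/3)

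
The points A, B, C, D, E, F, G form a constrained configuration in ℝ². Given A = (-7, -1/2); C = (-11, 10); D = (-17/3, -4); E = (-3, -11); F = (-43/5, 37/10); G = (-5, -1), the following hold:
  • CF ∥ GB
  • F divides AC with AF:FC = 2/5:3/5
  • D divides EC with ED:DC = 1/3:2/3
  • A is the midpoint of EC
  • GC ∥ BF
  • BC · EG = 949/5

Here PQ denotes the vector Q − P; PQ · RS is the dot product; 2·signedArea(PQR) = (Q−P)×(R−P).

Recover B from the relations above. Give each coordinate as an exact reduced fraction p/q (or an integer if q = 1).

1. B_x = -13/5  [GC ∥ BF ∩ CF ∥ GB]
2. B_y = -73/10  [GC ∥ BF ∩ CF ∥ GB]
   → B = (-13/5, -73/10)

B = (-13/5, -73/10)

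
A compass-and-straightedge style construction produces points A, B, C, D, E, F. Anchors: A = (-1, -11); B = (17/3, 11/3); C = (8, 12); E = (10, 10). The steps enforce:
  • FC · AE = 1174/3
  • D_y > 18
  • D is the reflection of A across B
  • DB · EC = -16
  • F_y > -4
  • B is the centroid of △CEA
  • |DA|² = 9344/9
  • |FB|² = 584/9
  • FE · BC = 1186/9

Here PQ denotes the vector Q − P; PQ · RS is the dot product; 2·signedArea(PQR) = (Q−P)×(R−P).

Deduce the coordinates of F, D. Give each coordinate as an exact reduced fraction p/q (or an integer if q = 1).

1. F_x = 7/3  [FE · BC = 1186/9 ∩ FC · AE = 1174/3]
2. F_y = -11/3  [FE · BC = 1186/9 ∩ FC · AE = 1174/3]
   → F = (7/3, -11/3)
3. D_x = 37/3  [D is the reflection of A across B]
4. D_y = 55/3  [D is the reflection of A across B]
   → D = (37/3, 55/3)

D = (37/3, 55/3)
F = (7/3, -11/3)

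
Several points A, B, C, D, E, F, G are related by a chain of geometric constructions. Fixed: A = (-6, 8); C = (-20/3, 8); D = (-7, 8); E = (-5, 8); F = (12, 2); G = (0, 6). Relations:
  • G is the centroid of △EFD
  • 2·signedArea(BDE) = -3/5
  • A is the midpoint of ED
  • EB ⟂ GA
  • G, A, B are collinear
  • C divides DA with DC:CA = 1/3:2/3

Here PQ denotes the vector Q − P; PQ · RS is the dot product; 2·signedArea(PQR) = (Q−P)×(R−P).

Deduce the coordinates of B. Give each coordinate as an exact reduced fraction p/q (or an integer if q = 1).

B = (-51/10, 77/10)

1. B_x = -51/10  [G, A, B are collinear ∩ EB ⟂ GA]
2. B_y = 77/10  [G, A, B are collinear ∩ EB ⟂ GA]
   → B = (-51/10, 77/10)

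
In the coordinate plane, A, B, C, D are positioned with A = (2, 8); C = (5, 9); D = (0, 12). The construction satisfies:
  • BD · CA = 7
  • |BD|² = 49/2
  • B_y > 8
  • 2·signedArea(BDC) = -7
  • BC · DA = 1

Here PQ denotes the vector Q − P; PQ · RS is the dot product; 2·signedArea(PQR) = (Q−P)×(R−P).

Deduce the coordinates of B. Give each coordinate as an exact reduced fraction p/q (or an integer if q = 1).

B = (7/2, 17/2)

1. B_x = 7/2  [BD · CA = 7 ∩ 2·signedArea(BDC) = -7]
2. B_y = 17/2  [BD · CA = 7 ∩ 2·signedArea(BDC) = -7]
   → B = (7/2, 17/2)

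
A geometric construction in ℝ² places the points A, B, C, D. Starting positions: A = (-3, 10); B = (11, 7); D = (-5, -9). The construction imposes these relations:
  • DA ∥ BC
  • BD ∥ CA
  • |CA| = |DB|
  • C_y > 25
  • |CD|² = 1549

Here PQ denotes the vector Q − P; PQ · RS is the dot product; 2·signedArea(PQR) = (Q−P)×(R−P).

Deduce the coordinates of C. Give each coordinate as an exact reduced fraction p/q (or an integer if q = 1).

1. C_x = 13  [BD ∥ CA ∩ DA ∥ BC]
2. C_y = 26  [BD ∥ CA ∩ DA ∥ BC]
   → C = (13, 26)

C = (13, 26)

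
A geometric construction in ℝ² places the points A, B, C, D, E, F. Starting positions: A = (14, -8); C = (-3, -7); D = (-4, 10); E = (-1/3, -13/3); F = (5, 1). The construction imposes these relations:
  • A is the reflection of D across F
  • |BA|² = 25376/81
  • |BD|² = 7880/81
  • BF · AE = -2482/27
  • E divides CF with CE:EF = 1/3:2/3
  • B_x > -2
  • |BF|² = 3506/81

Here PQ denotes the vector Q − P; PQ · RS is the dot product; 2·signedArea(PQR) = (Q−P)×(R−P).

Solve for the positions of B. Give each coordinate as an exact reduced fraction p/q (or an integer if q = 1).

B = (-14/9, 4/9)

1. B_x = -14/9  [line 43/3·x + -11/3·y + 646/27 = 0 ∩ |BA|² = 25376/81]
2. B_y = 4/9  [line 43/3·x + -11/3·y + 646/27 = 0 ∩ |BA|² = 25376/81]
   → B = (-14/9, 4/9)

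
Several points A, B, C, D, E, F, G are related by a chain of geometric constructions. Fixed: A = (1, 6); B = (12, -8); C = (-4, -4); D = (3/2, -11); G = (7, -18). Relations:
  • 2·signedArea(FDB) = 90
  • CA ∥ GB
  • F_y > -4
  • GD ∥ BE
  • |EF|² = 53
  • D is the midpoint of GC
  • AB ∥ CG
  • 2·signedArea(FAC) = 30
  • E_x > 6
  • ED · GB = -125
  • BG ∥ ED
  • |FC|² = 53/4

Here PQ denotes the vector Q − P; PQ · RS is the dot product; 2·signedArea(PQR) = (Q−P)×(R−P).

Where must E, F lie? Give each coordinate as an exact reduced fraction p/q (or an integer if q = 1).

1. E_x = 13/2  [BG ∥ ED ∩ GD ∥ BE]
2. E_y = -1  [BG ∥ ED ∩ GD ∥ BE]
   → E = (13/2, -1)
3. F_x = -1/2  [2·signedArea(FAC) = 30 ∩ 2·signedArea(FDB) = 90]
4. F_y = -3  [2·signedArea(FAC) = 30 ∩ 2·signedArea(FDB) = 90]
   → F = (-1/2, -3)

E = (13/2, -1)
F = (-1/2, -3)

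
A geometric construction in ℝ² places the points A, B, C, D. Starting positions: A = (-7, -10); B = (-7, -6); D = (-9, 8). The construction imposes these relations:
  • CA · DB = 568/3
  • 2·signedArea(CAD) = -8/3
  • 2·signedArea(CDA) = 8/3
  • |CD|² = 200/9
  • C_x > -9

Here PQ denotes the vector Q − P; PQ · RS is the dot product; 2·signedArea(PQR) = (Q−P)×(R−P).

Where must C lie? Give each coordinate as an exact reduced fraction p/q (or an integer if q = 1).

C = (-25/3, 10/3)

1. C_x = -25/3  [CA · DB = 568/3 ∩ 2·signedArea(CDA) = 8/3]
2. C_y = 10/3  [CA · DB = 568/3 ∩ 2·signedArea(CDA) = 8/3]
   → C = (-25/3, 10/3)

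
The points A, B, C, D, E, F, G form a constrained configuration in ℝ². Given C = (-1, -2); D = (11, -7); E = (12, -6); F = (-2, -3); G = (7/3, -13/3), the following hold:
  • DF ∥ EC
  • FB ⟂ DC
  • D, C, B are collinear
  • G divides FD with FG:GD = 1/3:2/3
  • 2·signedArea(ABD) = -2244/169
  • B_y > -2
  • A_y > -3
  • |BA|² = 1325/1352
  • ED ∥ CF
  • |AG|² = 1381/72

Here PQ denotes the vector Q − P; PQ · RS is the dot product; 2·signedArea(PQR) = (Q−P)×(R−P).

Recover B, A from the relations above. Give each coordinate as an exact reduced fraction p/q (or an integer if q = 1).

1. B_x = -253/169  [D, C, B are collinear ∩ FB ⟂ DC]
2. B_y = -303/169  [D, C, B are collinear ∩ FB ⟂ DC]
   → B = (-253/169, -303/169)
3. A_x = -7/4  [line 880/169·x + 2112/169·y + 7348/169 = 0 ∩ |AG|² = 1381/72]
4. A_y = -11/4  [line 880/169·x + 2112/169·y + 7348/169 = 0 ∩ |AG|² = 1381/72]
   → A = (-7/4, -11/4)

A = (-7/4, -11/4)
B = (-253/169, -303/169)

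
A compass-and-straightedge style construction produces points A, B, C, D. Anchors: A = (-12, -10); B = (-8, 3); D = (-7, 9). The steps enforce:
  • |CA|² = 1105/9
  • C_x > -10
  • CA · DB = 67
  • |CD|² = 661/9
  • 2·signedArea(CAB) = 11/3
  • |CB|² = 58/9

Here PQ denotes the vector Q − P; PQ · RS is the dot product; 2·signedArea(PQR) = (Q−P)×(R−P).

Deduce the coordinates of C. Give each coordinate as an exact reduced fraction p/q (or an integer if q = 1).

1. C_x = -9  [2·signedArea(CAB) = 11/3 ∩ CA · DB = 67]
2. C_y = 2/3  [2·signedArea(CAB) = 11/3 ∩ CA · DB = 67]
   → C = (-9, 2/3)

C = (-9, 2/3)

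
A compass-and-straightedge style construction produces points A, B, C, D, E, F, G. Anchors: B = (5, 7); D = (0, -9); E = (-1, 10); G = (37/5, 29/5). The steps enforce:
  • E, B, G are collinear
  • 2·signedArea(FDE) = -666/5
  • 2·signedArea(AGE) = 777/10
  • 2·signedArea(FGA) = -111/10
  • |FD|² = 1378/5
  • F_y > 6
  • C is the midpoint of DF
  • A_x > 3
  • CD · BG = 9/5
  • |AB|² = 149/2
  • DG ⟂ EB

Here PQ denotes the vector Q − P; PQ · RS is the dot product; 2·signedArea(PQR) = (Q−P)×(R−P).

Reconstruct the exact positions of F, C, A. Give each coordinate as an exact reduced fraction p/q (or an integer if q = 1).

1. F_x = 31/5  [line -19·x + -1·y + 621/5 = 0 ∩ |FD|² = 1378/5]
2. F_y = 32/5  [line -19·x + -1·y + 621/5 = 0 ∩ |FD|² = 1378/5]
   → F = (31/5, 32/5)
3. C_x = 31/10  [C is the midpoint of DF]
4. C_y = -13/10  [C is the midpoint of DF]
   → C = (31/10, -13/10)
5. A_x = 7/2  [line -21/5·x + -42/5·y + 21/10 = 0 ∩ |AB|² = 149/2]
6. A_y = -3/2  [line -21/5·x + -42/5·y + 21/10 = 0 ∩ |AB|² = 149/2]
   → A = (7/2, -3/2)

A = (7/2, -3/2)
C = (31/10, -13/10)
F = (31/5, 32/5)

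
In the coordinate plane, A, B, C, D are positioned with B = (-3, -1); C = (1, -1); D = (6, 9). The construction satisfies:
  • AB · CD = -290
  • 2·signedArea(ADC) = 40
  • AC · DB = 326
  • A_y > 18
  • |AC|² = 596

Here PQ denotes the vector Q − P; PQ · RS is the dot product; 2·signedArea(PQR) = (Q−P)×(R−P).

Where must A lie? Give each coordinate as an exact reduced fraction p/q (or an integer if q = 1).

A = (15, 19)

1. A_x = 15  [AC · DB = 326 ∩ AB · CD = -290]
2. A_y = 19  [AC · DB = 326 ∩ AB · CD = -290]
   → A = (15, 19)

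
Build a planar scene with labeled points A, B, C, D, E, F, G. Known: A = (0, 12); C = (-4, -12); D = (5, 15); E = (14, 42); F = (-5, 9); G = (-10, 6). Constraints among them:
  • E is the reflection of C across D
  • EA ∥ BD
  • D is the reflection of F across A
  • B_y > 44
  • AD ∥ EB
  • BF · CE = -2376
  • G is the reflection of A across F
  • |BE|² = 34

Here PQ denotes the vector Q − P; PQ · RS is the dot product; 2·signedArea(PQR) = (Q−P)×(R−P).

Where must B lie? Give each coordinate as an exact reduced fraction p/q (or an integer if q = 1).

1. B_x = 19  [EA ∥ BD ∩ AD ∥ EB]
2. B_y = 45  [EA ∥ BD ∩ AD ∥ EB]
   → B = (19, 45)

B = (19, 45)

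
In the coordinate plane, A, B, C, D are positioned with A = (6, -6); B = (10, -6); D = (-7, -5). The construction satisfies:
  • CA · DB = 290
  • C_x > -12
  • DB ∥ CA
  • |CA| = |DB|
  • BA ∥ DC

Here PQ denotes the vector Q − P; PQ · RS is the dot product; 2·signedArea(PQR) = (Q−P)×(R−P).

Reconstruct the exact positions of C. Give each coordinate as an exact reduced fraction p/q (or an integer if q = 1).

C = (-11, -5)

1. C_x = -11  [DB ∥ CA ∩ BA ∥ DC]
2. C_y = -5  [DB ∥ CA ∩ BA ∥ DC]
   → C = (-11, -5)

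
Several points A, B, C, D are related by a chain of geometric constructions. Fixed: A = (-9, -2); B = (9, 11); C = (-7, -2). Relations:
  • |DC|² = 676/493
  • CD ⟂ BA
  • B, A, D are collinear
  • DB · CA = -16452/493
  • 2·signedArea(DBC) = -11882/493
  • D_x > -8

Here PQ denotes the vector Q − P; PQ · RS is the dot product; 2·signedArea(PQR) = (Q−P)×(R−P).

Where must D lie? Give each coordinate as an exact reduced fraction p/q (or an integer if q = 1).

1. D_x = -3789/493  [B, A, D are collinear ∩ CD ⟂ BA]
2. D_y = -518/493  [B, A, D are collinear ∩ CD ⟂ BA]
   → D = (-3789/493, -518/493)

D = (-3789/493, -518/493)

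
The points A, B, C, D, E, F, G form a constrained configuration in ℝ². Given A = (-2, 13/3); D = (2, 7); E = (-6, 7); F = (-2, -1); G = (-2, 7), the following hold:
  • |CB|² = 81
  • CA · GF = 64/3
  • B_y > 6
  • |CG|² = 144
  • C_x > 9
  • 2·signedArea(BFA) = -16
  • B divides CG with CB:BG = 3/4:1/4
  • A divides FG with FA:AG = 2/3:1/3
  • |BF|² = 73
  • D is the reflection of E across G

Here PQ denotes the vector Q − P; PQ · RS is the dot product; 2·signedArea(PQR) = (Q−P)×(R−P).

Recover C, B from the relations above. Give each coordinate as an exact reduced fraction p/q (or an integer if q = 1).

B = (1, 7)
C = (10, 7)

1. C_y = 7  [CA · GF = 64/3]
2. C_x = 10  [|CG|² = 144]
   → C = (10, 7)
3. B_x = 1  [B divides CG with CB:BG = 3/4:1/4]
4. B_y = 7  [B divides CG with CB:BG = 3/4:1/4]
   → B = (1, 7)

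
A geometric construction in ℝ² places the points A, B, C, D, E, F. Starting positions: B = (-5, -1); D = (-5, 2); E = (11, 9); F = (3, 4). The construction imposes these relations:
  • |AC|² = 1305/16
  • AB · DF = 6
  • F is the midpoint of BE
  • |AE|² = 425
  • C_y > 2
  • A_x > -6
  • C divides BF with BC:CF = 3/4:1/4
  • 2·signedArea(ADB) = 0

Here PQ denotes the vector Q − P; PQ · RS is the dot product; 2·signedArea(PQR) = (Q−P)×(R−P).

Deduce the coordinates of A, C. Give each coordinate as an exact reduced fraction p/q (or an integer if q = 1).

A = (-5, -4)
C = (1, 11/4)

1. A_x = -5  [2·signedArea(ADB) = 0 ∩ AB · DF = 6]
2. A_y = -4  [2·signedArea(ADB) = 0 ∩ AB · DF = 6]
   → A = (-5, -4)
3. C_x = 1  [C divides BF with BC:CF = 3/4:1/4]
4. C_y = 11/4  [C divides BF with BC:CF = 3/4:1/4]
   → C = (1, 11/4)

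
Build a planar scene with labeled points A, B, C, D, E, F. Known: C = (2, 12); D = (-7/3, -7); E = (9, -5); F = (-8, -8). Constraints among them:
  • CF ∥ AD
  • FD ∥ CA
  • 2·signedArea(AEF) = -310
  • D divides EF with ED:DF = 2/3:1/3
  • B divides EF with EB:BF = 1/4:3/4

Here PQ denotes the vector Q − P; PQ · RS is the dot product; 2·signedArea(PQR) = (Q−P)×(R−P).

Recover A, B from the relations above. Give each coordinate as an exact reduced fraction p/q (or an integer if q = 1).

1. A_x = 23/3  [CF ∥ AD ∩ FD ∥ CA]
2. A_y = 13  [CF ∥ AD ∩ FD ∥ CA]
   → A = (23/3, 13)
3. B_x = 19/4  [B divides EF with EB:BF = 1/4:3/4]
4. B_y = -23/4  [B divides EF with EB:BF = 1/4:3/4]
   → B = (19/4, -23/4)

A = (23/3, 13)
B = (19/4, -23/4)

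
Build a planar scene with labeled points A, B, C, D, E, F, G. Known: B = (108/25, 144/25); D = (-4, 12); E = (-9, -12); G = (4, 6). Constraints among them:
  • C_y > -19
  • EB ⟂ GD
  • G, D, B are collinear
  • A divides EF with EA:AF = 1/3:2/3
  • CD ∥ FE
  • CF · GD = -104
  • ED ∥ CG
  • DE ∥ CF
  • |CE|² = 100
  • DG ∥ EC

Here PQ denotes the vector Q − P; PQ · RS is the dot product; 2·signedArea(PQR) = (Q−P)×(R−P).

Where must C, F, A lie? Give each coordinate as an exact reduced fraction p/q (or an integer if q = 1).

1. C_x = -1  [ED ∥ CG ∩ DG ∥ EC]
2. C_y = -18  [ED ∥ CG ∩ DG ∥ EC]
   → C = (-1, -18)
3. F_x = -6  [CD ∥ FE ∩ DE ∥ CF]
4. F_y = -42  [CD ∥ FE ∩ DE ∥ CF]
   → F = (-6, -42)
5. A_x = -8  [A divides EF with EA:AF = 1/3:2/3]
6. A_y = -22  [A divides EF with EA:AF = 1/3:2/3]
   → A = (-8, -22)

A = (-8, -22)
C = (-1, -18)
F = (-6, -42)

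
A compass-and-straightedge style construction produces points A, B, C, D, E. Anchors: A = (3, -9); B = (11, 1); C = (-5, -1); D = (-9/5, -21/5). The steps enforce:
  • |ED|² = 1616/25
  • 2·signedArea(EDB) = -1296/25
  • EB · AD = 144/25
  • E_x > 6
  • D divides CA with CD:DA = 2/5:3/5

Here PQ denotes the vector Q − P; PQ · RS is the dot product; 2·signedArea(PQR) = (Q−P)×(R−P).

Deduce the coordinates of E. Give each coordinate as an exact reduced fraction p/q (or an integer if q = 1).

E = (31/5, -5)

1. E_x = 31/5  [2·signedArea(EDB) = -1296/25 ∩ EB · AD = 144/25]
2. E_y = -5  [2·signedArea(EDB) = -1296/25 ∩ EB · AD = 144/25]
   → E = (31/5, -5)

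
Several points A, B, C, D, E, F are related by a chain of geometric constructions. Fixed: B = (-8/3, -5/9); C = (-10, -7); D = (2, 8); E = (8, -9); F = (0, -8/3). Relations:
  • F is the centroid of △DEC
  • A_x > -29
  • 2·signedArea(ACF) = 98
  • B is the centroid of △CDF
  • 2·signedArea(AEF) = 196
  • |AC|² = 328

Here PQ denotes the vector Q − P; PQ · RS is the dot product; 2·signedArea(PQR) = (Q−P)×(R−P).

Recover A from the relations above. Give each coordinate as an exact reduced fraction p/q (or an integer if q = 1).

1. A_x = -28  [2·signedArea(AEF) = 196 ∩ 2·signedArea(ACF) = 98]
2. A_y = -5  [2·signedArea(AEF) = 196 ∩ 2·signedArea(ACF) = 98]
   → A = (-28, -5)

A = (-28, -5)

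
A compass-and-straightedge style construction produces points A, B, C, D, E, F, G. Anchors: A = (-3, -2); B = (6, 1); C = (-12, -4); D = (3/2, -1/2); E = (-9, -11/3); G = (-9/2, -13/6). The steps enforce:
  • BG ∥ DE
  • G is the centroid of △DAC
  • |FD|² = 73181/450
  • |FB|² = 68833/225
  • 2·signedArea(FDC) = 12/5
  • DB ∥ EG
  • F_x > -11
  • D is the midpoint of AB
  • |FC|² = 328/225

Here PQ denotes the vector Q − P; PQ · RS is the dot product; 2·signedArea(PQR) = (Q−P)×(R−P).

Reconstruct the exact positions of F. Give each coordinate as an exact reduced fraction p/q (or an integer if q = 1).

1. F_x = -54/5  [line 7/2·x + -27/2·y + -72/5 = 0 ∩ |FC|² = 328/225]
2. F_y = -58/15  [line 7/2·x + -27/2·y + -72/5 = 0 ∩ |FC|² = 328/225]
   → F = (-54/5, -58/15)

F = (-54/5, -58/15)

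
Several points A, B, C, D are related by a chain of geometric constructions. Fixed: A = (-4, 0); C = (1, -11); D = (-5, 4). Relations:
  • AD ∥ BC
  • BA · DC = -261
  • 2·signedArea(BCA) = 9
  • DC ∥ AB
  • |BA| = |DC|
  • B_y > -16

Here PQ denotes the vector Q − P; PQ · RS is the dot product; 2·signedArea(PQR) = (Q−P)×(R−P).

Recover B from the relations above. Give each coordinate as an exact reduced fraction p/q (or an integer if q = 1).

B = (2, -15)

1. B_x = 2  [AD ∥ BC ∩ DC ∥ AB]
2. B_y = -15  [AD ∥ BC ∩ DC ∥ AB]
   → B = (2, -15)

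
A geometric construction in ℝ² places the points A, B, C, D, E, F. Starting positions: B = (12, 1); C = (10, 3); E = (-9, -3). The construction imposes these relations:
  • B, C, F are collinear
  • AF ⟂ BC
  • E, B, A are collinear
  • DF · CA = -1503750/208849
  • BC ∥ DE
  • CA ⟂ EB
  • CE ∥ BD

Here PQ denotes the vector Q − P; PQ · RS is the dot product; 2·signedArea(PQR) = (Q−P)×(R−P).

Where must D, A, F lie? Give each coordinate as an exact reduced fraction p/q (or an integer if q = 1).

1. D_x = -7  [BC ∥ DE ∩ CE ∥ BD]
2. D_y = -5  [BC ∥ DE ∩ CE ∥ BD]
   → D = (-7, -5)
3. A_x = 4770/457  [E, B, A are collinear ∩ CA ⟂ EB]
4. A_y = 321/457  [E, B, A are collinear ∩ CA ⟂ EB]
   → A = (4770/457, 321/457)
5. F_x = 5195/457  [B, C, F are collinear ∩ AF ⟂ BC]
6. F_y = 746/457  [B, C, F are collinear ∩ AF ⟂ BC]
   → F = (5195/457, 746/457)

A = (4770/457, 321/457)
D = (-7, -5)
F = (5195/457, 746/457)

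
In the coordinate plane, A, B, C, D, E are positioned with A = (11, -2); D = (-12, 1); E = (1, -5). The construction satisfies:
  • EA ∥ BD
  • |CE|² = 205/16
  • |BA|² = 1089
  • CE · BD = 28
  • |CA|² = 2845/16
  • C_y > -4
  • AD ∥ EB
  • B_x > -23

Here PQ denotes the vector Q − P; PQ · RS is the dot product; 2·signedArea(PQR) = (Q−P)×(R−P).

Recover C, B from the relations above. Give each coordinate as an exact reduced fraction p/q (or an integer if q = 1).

1. B_x = -22  [EA ∥ BD ∩ AD ∥ EB]
2. B_y = -2  [EA ∥ BD ∩ AD ∥ EB]
   → B = (-22, -2)
3. C_x = -9/4  [line -10·x + -3·y + -33 = 0 ∩ |CE|² = 205/16]
4. C_y = -7/2  [line -10·x + -3·y + -33 = 0 ∩ |CE|² = 205/16]
   → C = (-9/4, -7/2)

B = (-22, -2)
C = (-9/4, -7/2)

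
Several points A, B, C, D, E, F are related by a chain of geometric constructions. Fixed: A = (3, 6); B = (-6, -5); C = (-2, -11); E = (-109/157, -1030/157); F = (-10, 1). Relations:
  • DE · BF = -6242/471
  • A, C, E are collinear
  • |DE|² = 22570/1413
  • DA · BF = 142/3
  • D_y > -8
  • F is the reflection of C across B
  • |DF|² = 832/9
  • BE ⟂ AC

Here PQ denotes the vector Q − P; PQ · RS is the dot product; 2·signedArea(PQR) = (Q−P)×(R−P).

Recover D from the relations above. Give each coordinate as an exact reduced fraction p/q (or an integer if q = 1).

1. D_x = -14/3  [line 4·x + -6·y + -70/3 = 0 ∩ |DF|² = 832/9]
2. D_y = -7  [line 4·x + -6·y + -70/3 = 0 ∩ |DF|² = 832/9]
   → D = (-14/3, -7)

D = (-14/3, -7)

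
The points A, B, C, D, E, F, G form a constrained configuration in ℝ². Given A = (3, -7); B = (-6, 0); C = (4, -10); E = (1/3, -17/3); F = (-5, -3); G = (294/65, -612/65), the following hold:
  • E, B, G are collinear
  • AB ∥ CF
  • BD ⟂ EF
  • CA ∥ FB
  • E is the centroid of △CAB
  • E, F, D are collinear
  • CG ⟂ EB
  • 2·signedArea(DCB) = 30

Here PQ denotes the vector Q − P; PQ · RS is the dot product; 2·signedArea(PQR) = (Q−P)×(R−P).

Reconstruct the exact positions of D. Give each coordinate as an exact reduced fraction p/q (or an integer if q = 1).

D = (-7, -2)

1. D_x = -7  [E, F, D are collinear ∩ BD ⟂ EF]
2. D_y = -2  [E, F, D are collinear ∩ BD ⟂ EF]
   → D = (-7, -2)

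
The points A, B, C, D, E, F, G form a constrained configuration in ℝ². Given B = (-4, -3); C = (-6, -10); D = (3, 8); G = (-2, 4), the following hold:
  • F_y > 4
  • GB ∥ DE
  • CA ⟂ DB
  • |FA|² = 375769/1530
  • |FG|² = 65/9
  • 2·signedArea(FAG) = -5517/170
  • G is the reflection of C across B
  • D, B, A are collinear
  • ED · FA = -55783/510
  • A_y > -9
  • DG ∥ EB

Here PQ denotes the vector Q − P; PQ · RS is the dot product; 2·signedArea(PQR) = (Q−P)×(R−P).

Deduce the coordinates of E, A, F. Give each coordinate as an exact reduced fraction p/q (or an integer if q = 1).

A = (-1317/170, -1511/170)
E = (1, 1)
F = (2/3, 13/3)

1. E_x = 1  [DG ∥ EB ∩ GB ∥ DE]
2. E_y = 1  [DG ∥ EB ∩ GB ∥ DE]
   → E = (1, 1)
3. A_x = -1317/170  [D, B, A are collinear ∩ CA ⟂ DB]
4. A_y = -1511/170  [D, B, A are collinear ∩ CA ⟂ DB]
   → A = (-1317/170, -1511/170)
5. F_x = 2/3  [2·signedArea(FAG) = -5517/170 ∩ ED · FA = -55783/510]
6. F_y = 13/3  [2·signedArea(FAG) = -5517/170 ∩ ED · FA = -55783/510]
   → F = (2/3, 13/3)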